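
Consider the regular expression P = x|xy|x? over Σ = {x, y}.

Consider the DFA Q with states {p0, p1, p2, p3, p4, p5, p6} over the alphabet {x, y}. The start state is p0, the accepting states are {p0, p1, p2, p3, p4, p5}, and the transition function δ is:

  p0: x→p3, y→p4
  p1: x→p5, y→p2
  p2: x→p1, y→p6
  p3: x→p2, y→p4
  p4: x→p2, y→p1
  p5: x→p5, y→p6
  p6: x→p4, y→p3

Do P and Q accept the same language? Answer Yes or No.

The string y is accepted by Q but rejected by P.
So L(P) ≠ L(Q).

No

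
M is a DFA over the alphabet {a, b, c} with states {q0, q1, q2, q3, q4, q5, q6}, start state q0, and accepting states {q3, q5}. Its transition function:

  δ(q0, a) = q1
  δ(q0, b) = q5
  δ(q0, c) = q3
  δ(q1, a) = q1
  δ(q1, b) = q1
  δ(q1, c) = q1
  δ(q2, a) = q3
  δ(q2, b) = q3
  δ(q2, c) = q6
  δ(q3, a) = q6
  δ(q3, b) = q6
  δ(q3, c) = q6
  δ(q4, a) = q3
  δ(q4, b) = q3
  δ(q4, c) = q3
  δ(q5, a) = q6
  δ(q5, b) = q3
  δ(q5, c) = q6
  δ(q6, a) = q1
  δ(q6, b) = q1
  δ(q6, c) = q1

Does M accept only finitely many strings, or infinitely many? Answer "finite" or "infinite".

finite

The useful states (reachable from q0 and able to reach an accepting state) are {q0, q3, q5}.
Restricted to these states the transition graph has no cycle, so every accepting path has bounded length and L is finite.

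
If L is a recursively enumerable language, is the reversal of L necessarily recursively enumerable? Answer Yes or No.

Yes

Reverse the input and run the recogniser for L on it; this accepts exactly Lᴿ.
So the recursively enumerable languages are closed under reversal.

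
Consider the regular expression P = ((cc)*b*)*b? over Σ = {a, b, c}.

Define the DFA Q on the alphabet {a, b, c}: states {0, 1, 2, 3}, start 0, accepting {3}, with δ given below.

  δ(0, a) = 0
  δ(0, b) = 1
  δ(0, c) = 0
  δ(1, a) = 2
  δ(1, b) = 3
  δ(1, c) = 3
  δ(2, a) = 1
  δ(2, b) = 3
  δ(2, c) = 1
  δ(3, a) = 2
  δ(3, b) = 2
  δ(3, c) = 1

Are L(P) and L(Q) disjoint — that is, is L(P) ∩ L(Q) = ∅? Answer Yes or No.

The string bb is accepted by both P and Q.
Hence L(P) ∩ L(Q) ≠ ∅.

No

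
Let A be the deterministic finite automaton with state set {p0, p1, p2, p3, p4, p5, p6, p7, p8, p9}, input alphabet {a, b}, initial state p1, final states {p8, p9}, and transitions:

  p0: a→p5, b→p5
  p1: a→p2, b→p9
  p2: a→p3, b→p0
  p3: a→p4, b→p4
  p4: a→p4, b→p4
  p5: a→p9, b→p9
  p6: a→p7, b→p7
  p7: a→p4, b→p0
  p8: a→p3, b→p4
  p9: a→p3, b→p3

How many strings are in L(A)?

The useful subgraph on states {p0, p1, p2, p5, p9} is acyclic, so L(A) is finite; the longest accepting path visits 5 useful states, giving maximum string length 4.
Counting accepting paths from p1 by length: 1 of length 1, 4 of length 4. Total 5.

5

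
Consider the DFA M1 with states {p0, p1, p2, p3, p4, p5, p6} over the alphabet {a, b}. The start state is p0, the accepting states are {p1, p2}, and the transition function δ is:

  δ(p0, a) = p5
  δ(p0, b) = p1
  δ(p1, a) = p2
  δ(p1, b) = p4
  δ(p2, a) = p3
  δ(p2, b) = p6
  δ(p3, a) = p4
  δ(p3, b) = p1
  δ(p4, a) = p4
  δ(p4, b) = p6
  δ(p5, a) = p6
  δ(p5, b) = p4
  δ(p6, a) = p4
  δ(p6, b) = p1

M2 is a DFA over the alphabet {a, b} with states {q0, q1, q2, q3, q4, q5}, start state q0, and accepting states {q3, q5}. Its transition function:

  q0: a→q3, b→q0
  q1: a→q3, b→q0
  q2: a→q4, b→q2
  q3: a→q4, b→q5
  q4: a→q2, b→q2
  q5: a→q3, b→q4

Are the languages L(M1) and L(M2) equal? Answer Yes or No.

The string b is accepted by M1 but rejected by M2.
So L(M1) ≠ L(M2).

No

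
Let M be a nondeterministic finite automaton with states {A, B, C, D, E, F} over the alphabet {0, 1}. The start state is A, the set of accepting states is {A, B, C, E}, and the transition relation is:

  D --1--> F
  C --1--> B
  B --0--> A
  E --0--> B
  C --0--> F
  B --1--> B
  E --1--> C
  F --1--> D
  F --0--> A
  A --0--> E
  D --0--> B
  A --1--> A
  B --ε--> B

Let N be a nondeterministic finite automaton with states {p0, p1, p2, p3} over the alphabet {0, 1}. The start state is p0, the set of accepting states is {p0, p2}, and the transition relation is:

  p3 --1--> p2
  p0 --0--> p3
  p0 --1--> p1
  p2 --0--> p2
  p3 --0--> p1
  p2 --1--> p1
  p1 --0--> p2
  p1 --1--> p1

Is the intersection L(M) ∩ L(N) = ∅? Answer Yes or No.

The empty string ε is accepted by both M and N.
Hence L(M) ∩ L(N) ≠ ∅.

No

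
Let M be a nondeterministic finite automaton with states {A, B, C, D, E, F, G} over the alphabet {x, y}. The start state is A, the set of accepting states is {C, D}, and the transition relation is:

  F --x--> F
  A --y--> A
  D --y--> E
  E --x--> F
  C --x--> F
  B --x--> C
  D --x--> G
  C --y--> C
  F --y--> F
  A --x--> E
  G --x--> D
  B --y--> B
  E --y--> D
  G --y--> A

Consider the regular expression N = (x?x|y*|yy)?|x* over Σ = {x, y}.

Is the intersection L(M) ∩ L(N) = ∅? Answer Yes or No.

Converting the expression N to a DFA (subset construction, then merging equivalent states) gives the minimal DFA with states {n0, n1, n2, n3}, start state n0, accepting states {n0, n1, n2} and transitions n0: x→n1, y→n2; n1: x→n1, y→n3; n2: x→n3, y→n2; n3: x→n3, y→n3.
Exploring the product automaton M × N from the start pair (A, n0), following both machines on each input symbol, reaches 9 state pairs: (A, n0), (E, n1), (A, n2), (F, n1), (D, n3), (E, n3), (F, n3), (G, n3), (A, n3).
M accepts in {C, D} and N accepts in {n0, n1, n2}; no reachable pair has both components accepting, so no string drives both machines to acceptance simultaneously and L(M) ∩ L(N) = ∅.
So no string is accepted by both, and the intersection is empty.

Yes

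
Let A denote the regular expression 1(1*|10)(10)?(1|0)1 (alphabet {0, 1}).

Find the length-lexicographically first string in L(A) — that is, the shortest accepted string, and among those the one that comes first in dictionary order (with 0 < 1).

101

By inspection of the expression, no string of length less than 3 matches, and 101 is the lexicographically first match of length 3.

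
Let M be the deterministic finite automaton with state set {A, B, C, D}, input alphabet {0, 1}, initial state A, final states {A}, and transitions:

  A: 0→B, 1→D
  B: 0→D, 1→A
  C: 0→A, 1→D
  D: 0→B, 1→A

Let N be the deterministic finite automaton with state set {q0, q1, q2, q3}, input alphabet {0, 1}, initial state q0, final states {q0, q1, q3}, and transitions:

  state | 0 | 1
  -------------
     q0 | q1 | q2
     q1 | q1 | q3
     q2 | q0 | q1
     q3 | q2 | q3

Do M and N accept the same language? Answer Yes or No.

The string 101 is accepted by M but rejected by N.
So L(M) ≠ L(N).

No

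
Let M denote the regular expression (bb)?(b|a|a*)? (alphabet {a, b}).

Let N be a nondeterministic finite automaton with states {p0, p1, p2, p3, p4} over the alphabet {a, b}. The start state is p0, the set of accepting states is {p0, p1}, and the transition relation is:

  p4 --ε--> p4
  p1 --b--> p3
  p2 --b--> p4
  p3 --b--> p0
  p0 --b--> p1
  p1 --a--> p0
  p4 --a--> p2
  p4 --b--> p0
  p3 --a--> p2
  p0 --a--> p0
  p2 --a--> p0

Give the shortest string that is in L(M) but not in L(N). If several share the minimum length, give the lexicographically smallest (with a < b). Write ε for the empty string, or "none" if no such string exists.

bb

The string bb is accepted by M but not by N.
No shorter string lies in the difference, and bb is the lexicographically first length-2 string in L(M) \ L(N).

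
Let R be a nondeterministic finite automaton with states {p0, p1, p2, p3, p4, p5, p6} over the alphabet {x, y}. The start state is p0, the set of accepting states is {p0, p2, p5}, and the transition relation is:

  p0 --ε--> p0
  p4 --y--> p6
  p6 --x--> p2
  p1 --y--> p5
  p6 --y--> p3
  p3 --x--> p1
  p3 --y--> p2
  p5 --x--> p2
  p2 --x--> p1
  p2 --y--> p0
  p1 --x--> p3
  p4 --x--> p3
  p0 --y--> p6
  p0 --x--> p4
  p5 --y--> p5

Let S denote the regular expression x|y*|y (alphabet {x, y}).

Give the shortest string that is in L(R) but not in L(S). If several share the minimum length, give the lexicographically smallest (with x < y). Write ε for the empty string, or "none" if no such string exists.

The string yx is accepted by R but not by S.
No shorter string lies in the difference, and yx is the lexicographically first length-2 string in L(R) \ L(S).

yx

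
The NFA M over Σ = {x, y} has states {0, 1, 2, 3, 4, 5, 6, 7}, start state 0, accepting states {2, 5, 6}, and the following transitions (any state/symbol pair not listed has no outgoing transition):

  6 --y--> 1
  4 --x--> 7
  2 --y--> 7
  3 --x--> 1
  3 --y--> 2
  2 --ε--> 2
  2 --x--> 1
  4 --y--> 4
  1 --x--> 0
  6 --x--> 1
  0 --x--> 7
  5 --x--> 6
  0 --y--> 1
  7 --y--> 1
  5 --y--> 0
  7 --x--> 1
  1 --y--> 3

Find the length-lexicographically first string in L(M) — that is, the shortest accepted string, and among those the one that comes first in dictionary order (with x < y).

yyy

A breadth-first search from 0 reaches an accepting state first via the path 0 → 1 → 3 → 2 on input yyy.
No string of length < 3 is accepted (BFS exhausts all shorter strings without reaching an accepting state), and yyy is the lexicographically least accepting string of length 3.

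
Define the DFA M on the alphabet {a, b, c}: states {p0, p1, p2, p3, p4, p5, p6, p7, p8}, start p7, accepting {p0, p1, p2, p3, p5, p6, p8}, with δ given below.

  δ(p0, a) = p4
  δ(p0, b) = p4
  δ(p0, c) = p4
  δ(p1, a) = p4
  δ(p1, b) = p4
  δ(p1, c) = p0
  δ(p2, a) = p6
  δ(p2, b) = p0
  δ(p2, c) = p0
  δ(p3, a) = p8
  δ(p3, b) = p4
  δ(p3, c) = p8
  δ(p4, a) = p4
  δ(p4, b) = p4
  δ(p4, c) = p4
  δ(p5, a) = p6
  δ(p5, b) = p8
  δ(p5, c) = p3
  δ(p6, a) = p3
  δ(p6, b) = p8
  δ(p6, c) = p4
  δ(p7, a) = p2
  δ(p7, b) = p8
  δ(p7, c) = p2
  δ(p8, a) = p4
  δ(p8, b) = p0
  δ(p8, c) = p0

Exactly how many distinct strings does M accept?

31

The useful subgraph on states {p0, p2, p3, p6, p7, p8} is acyclic, so L(M) is finite; the longest accepting path visits 6 useful states, giving maximum string length 5.
Counting accepting paths from p7 by length: 3 of length 1, 8 of length 2, 4 of length 3, 8 of length 4, 8 of length 5. Total 31.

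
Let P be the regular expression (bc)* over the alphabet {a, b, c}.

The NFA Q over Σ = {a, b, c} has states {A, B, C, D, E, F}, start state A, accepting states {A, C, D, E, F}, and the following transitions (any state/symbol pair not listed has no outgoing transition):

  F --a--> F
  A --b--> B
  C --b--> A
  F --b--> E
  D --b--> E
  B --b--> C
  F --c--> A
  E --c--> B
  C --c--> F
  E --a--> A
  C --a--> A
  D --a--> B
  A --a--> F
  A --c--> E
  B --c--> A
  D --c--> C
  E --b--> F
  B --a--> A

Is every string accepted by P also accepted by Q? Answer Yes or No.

Yes

Converting the expression P to a DFA (subset construction, then merging equivalent states) gives the minimal DFA with states {p0, p1, p2}, start state p0, accepting states {p0} and transitions p0: a→p1, b→p2, c→p1; p1: a→p1, b→p1, c→p1; p2: a→p1, b→p1, c→p0.
Exploring the product automaton P × Q from the start pair (p0, A), following both machines on each input symbol, reaches 7 state pairs: (p0, A), (p1, F), (p2, B), (p1, E), (p1, A), (p1, C), (p1, B).
P accepts in {p0} and Q accepts in {A, C, D, E, F}. The reachable pairs whose P-component is accepting are (p0, A); in each of them the Q-component is accepting too, so the product for L(P) \ L(Q) (P-component accepting, Q-component rejecting) has no reachable accepting pair and the difference is empty.
Hence every string in L(P) is also in L(Q).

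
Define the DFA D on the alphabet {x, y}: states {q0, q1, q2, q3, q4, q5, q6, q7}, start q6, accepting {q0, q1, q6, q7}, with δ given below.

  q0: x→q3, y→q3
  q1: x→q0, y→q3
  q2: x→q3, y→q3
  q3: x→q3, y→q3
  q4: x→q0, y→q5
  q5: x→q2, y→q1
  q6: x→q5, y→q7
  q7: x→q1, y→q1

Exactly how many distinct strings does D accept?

The useful subgraph on states {q0, q1, q5, q6, q7} is acyclic, so L(D) is finite; the longest accepting path visits 4 useful states, giving maximum string length 3.
Counting accepting paths from q6 by length: 1 of length 0, 1 of length 1, 3 of length 2, 3 of length 3. Total 8.

8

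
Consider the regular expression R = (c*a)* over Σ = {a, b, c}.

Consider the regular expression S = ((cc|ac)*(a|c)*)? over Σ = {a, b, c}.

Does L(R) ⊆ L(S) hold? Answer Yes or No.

Yes

Converting the expression R to a DFA (subset construction, then merging equivalent states) gives the minimal DFA with states {r0, r1, r2}, start state r0, accepting states {r0} and transitions r0: a→r0, b→r1, c→r2; r1: a→r1, b→r1, c→r1; r2: a→r0, b→r1, c→r2.
Converting the expression S to a DFA (subset construction, then merging equivalent states) gives the minimal DFA with states {s0, s1}, start state s0, accepting states {s0} and transitions s0: a→s0, b→s1, c→s0; s1: a→s1, b→s1, c→s1.
Exploring the product automaton R × S from the start pair (r0, s0), following both machines on each input symbol, reaches 3 state pairs: (r0, s0), (r1, s1), (r2, s0).
R accepts in {r0} and S accepts in {s0}. The reachable pairs whose R-component is accepting are (r0, s0); in each of them the S-component is accepting too, so the product for L(R) \ L(S) (R-component accepting, S-component rejecting) has no reachable accepting pair and the difference is empty.
Hence every string in L(R) is also in L(S).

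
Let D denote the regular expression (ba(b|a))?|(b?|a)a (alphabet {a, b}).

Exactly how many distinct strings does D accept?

The expression has no Kleene star, so L(D) is finite. Expanding the alternatives gives {ε, a, aa, ba, baa, bab}.
That is 1 of length 0, 1 of length 1, 2 of length 2, 2 of length 3: 6 strings in all.

6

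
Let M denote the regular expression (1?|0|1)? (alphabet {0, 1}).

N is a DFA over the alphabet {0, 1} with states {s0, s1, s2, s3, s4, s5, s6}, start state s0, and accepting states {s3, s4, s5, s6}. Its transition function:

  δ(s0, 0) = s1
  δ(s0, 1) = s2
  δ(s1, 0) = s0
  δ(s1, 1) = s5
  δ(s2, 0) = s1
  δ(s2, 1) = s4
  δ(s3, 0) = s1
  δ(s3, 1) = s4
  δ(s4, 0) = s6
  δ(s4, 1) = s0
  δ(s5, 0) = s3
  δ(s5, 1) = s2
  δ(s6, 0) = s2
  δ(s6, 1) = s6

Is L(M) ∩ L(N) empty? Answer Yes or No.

Converting the expression M to a DFA (subset construction, then merging equivalent states) gives the minimal DFA with states {m0, m1, m2}, start state m0, accepting states {m0, m1} and transitions m0: 0→m1, 1→m1; m1: 0→m2, 1→m2; m2: 0→m2, 1→m2.
Exploring the product automaton M × N from the start pair (m0, s0), following both machines on each input symbol, reaches 10 state pairs: (m0, s0), (m1, s1), (m1, s2), (m2, s0), (m2, s5), (m2, s1), (m2, s4), (m2, s2), (m2, s3), (m2, s6).
M accepts in {m0, m1} and N accepts in {s3, s4, s5, s6}; no reachable pair has both components accepting, so no string drives both machines to acceptance simultaneously and L(M) ∩ L(N) = ∅.
So no string is accepted by both, and the intersection is empty.

Yes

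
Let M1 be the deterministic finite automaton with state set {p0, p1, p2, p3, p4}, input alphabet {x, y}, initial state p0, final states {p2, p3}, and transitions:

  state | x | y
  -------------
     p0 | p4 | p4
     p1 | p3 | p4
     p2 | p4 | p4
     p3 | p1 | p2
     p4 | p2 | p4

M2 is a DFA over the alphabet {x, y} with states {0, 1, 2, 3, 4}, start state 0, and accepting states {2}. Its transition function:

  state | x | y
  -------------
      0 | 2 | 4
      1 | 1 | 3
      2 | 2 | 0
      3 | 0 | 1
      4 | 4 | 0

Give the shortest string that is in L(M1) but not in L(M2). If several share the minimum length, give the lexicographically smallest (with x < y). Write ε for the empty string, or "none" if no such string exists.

yx

The string yx is accepted by M1 but not by M2.
No shorter string lies in the difference, and yx is the lexicographically first length-2 string in L(M1) \ L(M2).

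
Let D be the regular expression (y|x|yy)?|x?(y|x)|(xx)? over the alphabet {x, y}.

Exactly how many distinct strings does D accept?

6

The expression has no Kleene star, so L(D) is finite. Expanding the alternatives gives {ε, x, y, xx, xy, yy}.
That is 1 of length 0, 2 of length 1, 3 of length 2: 6 strings in all.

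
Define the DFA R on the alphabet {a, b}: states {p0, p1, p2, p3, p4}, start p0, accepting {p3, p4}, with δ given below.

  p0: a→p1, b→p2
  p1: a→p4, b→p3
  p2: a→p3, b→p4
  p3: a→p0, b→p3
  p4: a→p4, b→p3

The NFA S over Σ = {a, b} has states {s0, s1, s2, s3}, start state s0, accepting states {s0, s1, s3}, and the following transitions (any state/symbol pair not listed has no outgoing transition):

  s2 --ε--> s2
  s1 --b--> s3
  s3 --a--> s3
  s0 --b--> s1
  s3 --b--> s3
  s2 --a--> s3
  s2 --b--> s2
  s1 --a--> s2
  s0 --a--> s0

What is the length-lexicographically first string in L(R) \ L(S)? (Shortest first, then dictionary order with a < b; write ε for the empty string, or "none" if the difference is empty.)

The string ba is accepted by R but not by S.
No shorter string lies in the difference, and ba is the lexicographically first length-2 string in L(R) \ L(S).

ba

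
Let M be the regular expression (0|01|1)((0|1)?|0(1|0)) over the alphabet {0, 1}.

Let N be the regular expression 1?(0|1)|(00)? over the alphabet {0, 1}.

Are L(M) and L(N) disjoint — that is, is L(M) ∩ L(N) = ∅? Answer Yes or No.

The string 0 is accepted by both M and N.
Hence L(M) ∩ L(N) ≠ ∅.

No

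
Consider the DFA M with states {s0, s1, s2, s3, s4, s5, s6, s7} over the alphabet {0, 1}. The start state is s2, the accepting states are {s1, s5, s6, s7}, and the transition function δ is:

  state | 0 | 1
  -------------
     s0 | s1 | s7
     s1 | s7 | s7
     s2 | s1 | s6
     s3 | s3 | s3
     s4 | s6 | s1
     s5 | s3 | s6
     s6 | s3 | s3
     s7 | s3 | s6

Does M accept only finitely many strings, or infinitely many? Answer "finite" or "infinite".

finite

The useful states (reachable from s2 and able to reach an accepting state) are {s1, s2, s6, s7}.
Restricted to these states the transition graph has no cycle, so every accepting path has bounded length and L is finite.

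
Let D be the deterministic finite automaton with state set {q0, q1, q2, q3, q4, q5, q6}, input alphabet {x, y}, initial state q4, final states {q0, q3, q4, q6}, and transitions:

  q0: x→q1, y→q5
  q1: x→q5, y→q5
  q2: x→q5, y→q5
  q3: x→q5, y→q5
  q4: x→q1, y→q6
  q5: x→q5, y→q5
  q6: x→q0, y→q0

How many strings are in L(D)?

The useful subgraph on states {q0, q4, q6} is acyclic, so L(D) is finite; the longest accepting path visits 3 useful states, giving maximum string length 2.
Counting accepting paths from q4 by length: 1 of length 0, 1 of length 1, 2 of length 2. Total 4.

4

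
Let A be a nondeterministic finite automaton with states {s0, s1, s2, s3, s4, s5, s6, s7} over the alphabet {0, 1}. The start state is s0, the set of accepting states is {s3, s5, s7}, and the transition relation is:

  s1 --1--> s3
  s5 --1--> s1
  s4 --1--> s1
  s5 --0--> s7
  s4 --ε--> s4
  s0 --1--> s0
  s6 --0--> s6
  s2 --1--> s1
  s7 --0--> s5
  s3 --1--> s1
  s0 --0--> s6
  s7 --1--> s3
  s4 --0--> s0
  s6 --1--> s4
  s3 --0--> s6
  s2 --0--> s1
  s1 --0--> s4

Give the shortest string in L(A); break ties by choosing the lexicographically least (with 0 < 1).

A breadth-first search from s0 reaches an accepting state first via the path s0 → s6 → s4 → s1 → s3 on input 0111.
No string of length < 4 is accepted (BFS exhausts all shorter strings without reaching an accepting state), and 0111 is the lexicographically least accepting string of length 4.

0111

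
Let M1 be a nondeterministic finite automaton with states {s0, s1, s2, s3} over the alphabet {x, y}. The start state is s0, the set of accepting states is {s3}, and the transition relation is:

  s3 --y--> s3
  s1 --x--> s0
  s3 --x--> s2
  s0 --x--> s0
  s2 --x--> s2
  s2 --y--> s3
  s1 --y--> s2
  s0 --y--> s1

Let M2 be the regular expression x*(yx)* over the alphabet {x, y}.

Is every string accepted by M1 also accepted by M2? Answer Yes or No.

No

The string yyy is in L(M1) but not in L(M2).
So L(M1) ⊄ L(M2).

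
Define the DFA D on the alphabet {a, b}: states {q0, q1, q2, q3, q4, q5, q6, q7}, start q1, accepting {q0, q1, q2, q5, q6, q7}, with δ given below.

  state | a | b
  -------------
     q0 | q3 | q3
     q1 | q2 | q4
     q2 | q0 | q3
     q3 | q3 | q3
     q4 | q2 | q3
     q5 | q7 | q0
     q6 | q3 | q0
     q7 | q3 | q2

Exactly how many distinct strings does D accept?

5

The useful subgraph on states {q0, q1, q2, q4} is acyclic, so L(D) is finite; the longest accepting path visits 4 useful states, giving maximum string length 3.
Counting accepting paths from q1 by length: 1 of length 0, 1 of length 1, 2 of length 2, 1 of length 3. Total 5.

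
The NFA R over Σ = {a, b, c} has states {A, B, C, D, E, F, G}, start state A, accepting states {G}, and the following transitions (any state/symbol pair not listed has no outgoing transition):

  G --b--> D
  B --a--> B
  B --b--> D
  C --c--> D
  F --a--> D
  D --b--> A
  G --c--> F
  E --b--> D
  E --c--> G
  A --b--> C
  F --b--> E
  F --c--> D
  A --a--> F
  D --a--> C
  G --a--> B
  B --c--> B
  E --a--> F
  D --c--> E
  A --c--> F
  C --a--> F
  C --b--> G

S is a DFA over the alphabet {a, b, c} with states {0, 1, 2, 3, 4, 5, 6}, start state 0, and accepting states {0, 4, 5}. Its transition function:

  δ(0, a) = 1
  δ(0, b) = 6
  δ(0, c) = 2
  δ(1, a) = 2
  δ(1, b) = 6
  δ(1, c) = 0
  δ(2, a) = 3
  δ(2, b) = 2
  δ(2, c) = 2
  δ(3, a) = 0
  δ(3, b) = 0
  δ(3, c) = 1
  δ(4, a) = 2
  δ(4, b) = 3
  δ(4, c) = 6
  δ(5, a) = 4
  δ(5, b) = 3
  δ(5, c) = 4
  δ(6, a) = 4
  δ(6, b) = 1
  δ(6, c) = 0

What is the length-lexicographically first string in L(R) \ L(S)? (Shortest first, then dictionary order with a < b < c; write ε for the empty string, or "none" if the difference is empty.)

bb

The string bb is accepted by R but not by S.
No shorter string lies in the difference, and bb is the lexicographically first length-2 string in L(R) \ L(S).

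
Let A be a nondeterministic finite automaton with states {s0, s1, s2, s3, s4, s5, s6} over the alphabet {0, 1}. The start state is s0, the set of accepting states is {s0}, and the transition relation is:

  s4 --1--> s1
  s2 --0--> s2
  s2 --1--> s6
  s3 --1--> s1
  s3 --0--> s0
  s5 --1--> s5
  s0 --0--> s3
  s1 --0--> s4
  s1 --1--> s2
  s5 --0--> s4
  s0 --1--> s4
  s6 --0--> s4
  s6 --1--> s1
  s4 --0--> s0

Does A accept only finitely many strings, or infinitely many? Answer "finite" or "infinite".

State s0 is reachable from the start and can reach an accepting state, and it lies on the cycle s0 → s3 → s0.
Traversing that cycle any number of times yields accepted strings of unbounded length, so the language is infinite.

infinite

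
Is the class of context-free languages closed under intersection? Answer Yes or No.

{aⁿbⁿcᵐ : m,n≥0} and {aᵐbⁿcⁿ : m,n≥0} are both context-free, but their intersection {aⁿbⁿcⁿ : n≥0} is not (pumping lemma).

No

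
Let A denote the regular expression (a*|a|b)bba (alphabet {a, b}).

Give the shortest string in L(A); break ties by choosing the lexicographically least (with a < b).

By inspection of the expression, no string of length less than 3 matches, and bba is the lexicographically first match of length 3.

bba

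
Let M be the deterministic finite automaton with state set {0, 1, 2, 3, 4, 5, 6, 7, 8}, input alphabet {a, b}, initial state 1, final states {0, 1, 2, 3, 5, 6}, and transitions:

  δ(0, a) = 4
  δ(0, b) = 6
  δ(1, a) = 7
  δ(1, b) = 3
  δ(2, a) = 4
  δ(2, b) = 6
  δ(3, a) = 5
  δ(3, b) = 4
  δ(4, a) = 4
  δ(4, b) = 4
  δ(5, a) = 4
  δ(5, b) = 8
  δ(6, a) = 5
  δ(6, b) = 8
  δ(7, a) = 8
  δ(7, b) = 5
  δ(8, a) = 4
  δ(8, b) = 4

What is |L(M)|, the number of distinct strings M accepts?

The useful subgraph on states {1, 3, 5, 7} is acyclic, so L(M) is finite; the longest accepting path visits 3 useful states, giving maximum string length 2.
Counting accepting paths from 1 by length: 1 of length 0, 1 of length 1, 2 of length 2. Total 4.

4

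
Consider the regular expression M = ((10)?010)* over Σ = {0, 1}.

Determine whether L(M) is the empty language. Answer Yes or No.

The empty string ε matches the expression, so it belongs to L(M).
Since L(M) contains at least one string, it is not empty.

No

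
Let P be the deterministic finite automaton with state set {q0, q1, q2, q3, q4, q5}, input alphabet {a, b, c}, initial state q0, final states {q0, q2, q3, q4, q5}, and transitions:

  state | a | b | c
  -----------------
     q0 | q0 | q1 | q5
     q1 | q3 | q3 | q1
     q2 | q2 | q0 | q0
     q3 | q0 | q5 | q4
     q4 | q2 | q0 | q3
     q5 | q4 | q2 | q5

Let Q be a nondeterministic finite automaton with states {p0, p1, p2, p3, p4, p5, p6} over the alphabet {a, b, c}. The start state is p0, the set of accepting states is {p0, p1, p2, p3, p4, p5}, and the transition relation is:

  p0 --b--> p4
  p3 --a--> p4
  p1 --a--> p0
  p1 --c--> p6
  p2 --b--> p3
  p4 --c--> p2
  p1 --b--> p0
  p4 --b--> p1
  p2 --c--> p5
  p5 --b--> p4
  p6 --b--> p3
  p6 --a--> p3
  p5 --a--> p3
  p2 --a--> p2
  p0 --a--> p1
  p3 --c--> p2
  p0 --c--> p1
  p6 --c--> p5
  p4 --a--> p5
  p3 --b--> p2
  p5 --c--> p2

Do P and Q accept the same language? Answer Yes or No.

No

The string ac is accepted by P but rejected by Q.
So L(P) ≠ L(Q).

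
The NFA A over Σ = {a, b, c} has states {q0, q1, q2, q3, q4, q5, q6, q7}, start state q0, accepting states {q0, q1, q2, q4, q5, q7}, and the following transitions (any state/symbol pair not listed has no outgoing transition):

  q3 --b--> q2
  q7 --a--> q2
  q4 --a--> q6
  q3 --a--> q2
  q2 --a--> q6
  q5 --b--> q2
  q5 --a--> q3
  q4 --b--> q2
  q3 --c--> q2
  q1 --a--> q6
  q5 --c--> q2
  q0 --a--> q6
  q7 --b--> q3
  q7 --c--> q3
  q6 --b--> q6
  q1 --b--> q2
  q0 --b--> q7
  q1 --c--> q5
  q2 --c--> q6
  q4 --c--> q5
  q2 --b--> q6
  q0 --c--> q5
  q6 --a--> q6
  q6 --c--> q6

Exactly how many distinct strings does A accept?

15

The useful subgraph on states {q0, q2, q3, q5, q7} is acyclic, so L(A) is finite; the longest accepting path visits 4 useful states, giving maximum string length 3.
Counting accepting paths from q0 by length: 1 of length 0, 2 of length 1, 3 of length 2, 9 of length 3. Total 15.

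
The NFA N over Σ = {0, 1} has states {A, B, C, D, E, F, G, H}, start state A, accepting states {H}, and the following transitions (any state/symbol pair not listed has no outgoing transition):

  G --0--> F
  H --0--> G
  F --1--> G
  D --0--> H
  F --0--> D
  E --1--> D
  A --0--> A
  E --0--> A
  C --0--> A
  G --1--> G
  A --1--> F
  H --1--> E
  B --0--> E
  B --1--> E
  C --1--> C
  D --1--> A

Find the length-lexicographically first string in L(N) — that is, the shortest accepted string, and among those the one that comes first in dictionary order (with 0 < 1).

100

A breadth-first search from A reaches an accepting state first via the path A → F → D → H on input 100.
No string of length < 3 is accepted (BFS exhausts all shorter strings without reaching an accepting state), and 100 is the lexicographically least accepting string of length 3.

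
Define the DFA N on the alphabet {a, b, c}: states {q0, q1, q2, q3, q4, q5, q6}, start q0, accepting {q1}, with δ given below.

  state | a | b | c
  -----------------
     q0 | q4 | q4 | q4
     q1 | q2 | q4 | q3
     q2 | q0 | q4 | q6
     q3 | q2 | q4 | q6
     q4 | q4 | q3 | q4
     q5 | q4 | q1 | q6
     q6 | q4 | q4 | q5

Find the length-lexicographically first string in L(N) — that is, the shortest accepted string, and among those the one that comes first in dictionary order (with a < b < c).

abccb

A breadth-first search from q0 reaches an accepting state first via the path q0 → q4 → q3 → q6 → q5 → q1 on input abccb.
No string of length < 5 is accepted (BFS exhausts all shorter strings without reaching an accepting state), and abccb is the lexicographically least accepting string of length 5.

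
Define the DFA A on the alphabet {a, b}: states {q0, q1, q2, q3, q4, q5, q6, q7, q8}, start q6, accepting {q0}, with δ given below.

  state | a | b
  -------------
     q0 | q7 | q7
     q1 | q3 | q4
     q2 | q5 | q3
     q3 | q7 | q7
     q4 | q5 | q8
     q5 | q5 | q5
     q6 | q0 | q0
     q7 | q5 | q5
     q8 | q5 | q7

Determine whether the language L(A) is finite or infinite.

The useful states (reachable from q6 and able to reach an accepting state) are {q0, q6}.
Restricted to these states the transition graph has no cycle, so every accepting path has bounded length and L is finite.

finite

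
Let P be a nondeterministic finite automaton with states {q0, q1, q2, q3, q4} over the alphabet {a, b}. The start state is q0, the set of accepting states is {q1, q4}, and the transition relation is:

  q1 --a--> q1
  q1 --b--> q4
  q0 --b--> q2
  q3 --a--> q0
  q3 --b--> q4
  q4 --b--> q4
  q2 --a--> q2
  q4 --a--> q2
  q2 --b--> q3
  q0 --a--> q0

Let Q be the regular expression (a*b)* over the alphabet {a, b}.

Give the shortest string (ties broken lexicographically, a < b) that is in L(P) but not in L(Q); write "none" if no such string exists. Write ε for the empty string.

none

Converting the expression Q to a DFA (subset construction, then merging equivalent states) gives the minimal DFA with states {r0, r1}, start state r0, accepting states {r0} and transitions r0: a→r1, b→r0; r1: a→r1, b→r0.
Exploring the product automaton P × Q from the start pair (q0, r0), following both machines on each input symbol, reaches 6 state pairs: (q0, r0), (q0, r1), (q2, r0), (q2, r1), (q3, r0), (q4, r0).
P accepts in {q1, q4} and Q accepts in {r0}. The reachable pairs whose P-component is accepting are (q4, r0); in each of them the Q-component is accepting too, so the product for L(P) \ L(Q) (P-component accepting, Q-component rejecting) has no reachable accepting pair and the difference is empty.
So every string accepted by P is also accepted by Q: L(P) \ L(Q) = ∅ and there is no such string.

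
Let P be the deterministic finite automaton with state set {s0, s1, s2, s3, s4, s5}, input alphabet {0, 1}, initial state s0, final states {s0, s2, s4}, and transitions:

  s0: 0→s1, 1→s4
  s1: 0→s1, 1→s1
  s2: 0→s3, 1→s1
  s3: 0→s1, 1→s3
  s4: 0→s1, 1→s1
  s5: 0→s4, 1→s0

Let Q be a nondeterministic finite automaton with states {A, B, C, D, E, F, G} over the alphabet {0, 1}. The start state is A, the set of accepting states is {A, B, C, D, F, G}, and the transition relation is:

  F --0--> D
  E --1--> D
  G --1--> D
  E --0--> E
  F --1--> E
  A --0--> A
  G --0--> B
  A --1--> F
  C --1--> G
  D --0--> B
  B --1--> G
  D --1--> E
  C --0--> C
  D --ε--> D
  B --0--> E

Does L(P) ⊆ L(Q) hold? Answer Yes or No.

Yes

Exploring the product automaton P × Q from the start pair (s0, A), following both machines on each input symbol, reaches 8 state pairs: (s0, A), (s1, A), (s4, F), (s1, F), (s1, D), (s1, E), (s1, B), (s1, G).
P accepts in {s0, s2, s4} and Q accepts in {A, B, C, D, F, G}. The reachable pairs whose P-component is accepting are (s0, A), (s4, F); in each of them the Q-component is accepting too, so the product for L(P) \ L(Q) (P-component accepting, Q-component rejecting) has no reachable accepting pair and the difference is empty.
Hence every string in L(P) is also in L(Q).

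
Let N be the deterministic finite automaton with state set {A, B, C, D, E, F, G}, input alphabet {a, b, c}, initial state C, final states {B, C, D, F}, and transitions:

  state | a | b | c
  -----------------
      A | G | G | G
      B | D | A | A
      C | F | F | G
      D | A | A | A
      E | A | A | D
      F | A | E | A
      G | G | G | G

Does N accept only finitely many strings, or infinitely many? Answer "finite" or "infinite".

The useful states (reachable from C and able to reach an accepting state) are {C, D, E, F}.
Restricted to these states the transition graph has no cycle, so every accepting path has bounded length and L is finite.

finite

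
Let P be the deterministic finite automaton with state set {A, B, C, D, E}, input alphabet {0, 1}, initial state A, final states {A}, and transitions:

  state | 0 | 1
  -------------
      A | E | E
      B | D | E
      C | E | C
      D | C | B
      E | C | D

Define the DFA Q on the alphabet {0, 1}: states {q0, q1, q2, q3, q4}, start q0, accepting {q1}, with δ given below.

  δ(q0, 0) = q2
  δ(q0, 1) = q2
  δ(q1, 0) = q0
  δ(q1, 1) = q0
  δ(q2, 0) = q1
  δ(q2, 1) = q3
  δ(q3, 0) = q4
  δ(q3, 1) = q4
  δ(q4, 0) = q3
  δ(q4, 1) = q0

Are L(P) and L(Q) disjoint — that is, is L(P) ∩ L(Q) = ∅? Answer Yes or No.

Exploring the product automaton P × Q from the start pair (A, q0), following both machines on each input symbol, reaches 20 state pairs: (A, q0), (E, q2), (C, q1), (D, q3), (E, q0), (C, q0), (C, q4), (B, q4), (C, q2), (D, q2), (E, q3), (E, q1), (C, q3), (B, q3), (D, q4), (D, q0), (E, q4), (B, q0), (B, q2), (D, q1).
P accepts in {A} and Q accepts in {q1}; no reachable pair has both components accepting, so no string drives both machines to acceptance simultaneously and L(P) ∩ L(Q) = ∅.
So no string is accepted by both, and the intersection is empty.

Yes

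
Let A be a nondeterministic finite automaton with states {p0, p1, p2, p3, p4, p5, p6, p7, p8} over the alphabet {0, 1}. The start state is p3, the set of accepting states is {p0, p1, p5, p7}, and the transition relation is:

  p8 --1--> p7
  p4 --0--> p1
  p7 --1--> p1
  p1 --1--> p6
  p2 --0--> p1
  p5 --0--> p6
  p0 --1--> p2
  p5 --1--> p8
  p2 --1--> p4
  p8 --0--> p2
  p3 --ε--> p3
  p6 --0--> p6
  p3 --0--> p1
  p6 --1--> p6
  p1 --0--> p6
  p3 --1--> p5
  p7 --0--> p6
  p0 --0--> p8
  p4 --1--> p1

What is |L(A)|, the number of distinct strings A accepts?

The useful subgraph on states {p1, p2, p3, p4, p5, p7, p8} is acyclic, so L(A) is finite; the longest accepting path visits 6 useful states, giving maximum string length 5.
Counting accepting paths from p3 by length: 2 of length 1, 1 of length 3, 2 of length 4, 2 of length 5. Total 7.

7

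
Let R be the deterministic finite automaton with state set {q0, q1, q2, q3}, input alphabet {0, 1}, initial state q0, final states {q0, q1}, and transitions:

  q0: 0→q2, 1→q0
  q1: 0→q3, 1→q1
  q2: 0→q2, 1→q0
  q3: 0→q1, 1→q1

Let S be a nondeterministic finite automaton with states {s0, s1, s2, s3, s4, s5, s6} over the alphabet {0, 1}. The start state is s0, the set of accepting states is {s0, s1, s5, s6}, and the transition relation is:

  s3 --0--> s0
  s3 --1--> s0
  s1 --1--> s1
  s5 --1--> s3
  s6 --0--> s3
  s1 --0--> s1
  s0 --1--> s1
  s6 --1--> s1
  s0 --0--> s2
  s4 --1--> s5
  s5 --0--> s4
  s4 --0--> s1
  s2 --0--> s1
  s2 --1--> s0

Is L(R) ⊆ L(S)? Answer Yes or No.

Exploring the product automaton R × S from the start pair (q0, s0), following both machines on each input symbol, reaches 4 state pairs: (q0, s0), (q2, s2), (q0, s1), (q2, s1).
R accepts in {q0, q1} and S accepts in {s0, s1, s5, s6}. The reachable pairs whose R-component is accepting are (q0, s0), (q0, s1); in each of them the S-component is accepting too, so the product for L(R) \ L(S) (R-component accepting, S-component rejecting) has no reachable accepting pair and the difference is empty.
Hence every string in L(R) is also in L(S).

Yes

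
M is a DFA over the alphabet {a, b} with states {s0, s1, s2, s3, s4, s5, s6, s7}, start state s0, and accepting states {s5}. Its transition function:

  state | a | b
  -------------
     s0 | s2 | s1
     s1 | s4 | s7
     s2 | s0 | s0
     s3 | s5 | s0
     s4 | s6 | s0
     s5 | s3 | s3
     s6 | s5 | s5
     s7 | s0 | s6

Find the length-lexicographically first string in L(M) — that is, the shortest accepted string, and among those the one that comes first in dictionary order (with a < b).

A breadth-first search from s0 reaches an accepting state first via the path s0 → s1 → s4 → s6 → s5 on input baaa.
No string of length < 4 is accepted (BFS exhausts all shorter strings without reaching an accepting state), and baaa is the lexicographically least accepting string of length 4.

baaa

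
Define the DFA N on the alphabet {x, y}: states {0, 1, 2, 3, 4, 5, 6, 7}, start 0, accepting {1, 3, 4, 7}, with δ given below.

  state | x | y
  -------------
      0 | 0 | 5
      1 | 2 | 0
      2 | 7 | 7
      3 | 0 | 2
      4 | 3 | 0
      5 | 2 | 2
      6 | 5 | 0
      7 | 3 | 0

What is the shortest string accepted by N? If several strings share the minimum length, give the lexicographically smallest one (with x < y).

yxx

A breadth-first search from 0 reaches an accepting state first via the path 0 → 5 → 2 → 7 on input yxx.
No string of length < 3 is accepted (BFS exhausts all shorter strings without reaching an accepting state), and yxx is the lexicographically least accepting string of length 3.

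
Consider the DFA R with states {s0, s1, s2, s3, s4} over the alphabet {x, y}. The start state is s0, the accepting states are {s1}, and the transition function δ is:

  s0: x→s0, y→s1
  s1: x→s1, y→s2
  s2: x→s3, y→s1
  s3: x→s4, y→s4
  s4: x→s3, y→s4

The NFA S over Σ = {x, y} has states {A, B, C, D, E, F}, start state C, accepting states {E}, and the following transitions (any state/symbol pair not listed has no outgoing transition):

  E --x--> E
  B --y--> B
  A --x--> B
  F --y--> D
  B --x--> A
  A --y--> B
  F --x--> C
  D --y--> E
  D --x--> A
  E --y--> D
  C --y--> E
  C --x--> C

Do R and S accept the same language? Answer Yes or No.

Exploring the product automaton R × S from the start pair (s0, C), following both machines on each input symbol, reaches 5 state pairs: (s0, C), (s1, E), (s2, D), (s3, A), (s4, B).
R accepts in {s1} and S accepts in {E}. In every reachable pair the two components are either both accepting — (s1, E) — or both non-accepting, so no string is accepted by exactly one of the machines: L(R) \ L(S) and L(S) \ L(R) are both empty.
Hence every string is accepted by R iff it is accepted by S, and the two languages coincide.

Yes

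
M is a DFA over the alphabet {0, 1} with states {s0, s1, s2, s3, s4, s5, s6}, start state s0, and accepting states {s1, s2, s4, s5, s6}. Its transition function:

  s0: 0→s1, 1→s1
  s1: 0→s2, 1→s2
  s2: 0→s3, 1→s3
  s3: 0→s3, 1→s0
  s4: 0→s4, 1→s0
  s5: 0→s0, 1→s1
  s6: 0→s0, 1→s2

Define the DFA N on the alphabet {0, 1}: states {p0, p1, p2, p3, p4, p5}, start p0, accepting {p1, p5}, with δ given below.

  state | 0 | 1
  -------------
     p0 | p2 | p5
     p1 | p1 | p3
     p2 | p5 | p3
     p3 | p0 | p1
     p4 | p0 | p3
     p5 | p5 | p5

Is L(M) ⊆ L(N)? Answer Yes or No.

The string 0 is in L(M) but not in L(N).
So L(M) ⊄ L(N).

No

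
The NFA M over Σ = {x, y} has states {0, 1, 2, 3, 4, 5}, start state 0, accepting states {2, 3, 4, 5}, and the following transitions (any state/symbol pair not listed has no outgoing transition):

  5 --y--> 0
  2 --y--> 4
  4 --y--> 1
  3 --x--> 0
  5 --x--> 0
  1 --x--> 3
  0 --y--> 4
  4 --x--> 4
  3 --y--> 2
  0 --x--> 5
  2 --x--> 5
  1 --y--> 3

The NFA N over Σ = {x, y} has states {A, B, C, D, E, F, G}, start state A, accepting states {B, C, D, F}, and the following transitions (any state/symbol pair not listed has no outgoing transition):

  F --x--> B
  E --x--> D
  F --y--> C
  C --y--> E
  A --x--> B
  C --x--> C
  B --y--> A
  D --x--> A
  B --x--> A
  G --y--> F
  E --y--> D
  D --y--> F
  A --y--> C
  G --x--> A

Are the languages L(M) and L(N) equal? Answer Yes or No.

Exploring the product automaton M × N from the start pair (0, A), following both machines on each input symbol, reaches 6 state pairs: (0, A), (5, B), (4, C), (1, E), (3, D), (2, F).
M accepts in {2, 3, 4, 5} and N accepts in {B, C, D, F}. In every reachable pair the two components are either both accepting — (5, B), (4, C), (3, D), (2, F) — or both non-accepting, so no string is accepted by exactly one of the machines: L(M) \ L(N) and L(N) \ L(M) are both empty.
Hence every string is accepted by M iff it is accepted by N, and the two languages coincide.

Yes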